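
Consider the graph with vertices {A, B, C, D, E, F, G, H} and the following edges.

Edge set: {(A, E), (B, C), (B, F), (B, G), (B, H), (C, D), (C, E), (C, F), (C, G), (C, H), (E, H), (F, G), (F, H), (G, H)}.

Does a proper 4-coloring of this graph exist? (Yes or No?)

No

B, C, F, G, H are mutually adjacent (a clique of size 5), so at least 5 colors are needed.
So 4 colors are not enough.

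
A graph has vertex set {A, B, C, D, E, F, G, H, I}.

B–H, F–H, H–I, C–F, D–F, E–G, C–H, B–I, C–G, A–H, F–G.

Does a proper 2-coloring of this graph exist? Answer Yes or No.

B, H, I are mutually adjacent, so at least 3 colors are needed.
So 2 colors are not enough.

No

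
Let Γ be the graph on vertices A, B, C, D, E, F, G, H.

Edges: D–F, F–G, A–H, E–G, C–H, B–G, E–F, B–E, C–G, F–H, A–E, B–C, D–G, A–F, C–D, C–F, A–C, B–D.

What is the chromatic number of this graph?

4

B, C, D, G are mutually adjacent (a clique of size 4), so at least 4 colors are needed.
4 colors suffice: color 1 → {C, E}; color 2 → {B, F}; color 3 → {A, G}; color 4 → {D, H}. No two adjacent vertices share a color.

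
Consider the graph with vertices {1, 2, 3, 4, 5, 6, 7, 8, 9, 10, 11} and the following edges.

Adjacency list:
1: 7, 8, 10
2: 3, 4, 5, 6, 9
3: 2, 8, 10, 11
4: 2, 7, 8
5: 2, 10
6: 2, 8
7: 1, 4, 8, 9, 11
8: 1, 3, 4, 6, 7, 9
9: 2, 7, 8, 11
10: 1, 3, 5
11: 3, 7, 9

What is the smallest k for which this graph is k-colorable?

4, 7, 8 form a triangle, so at least 3 colors are needed.
3 colors suffice: 1=c, 2=a, 3=b, 4=c, 5=b, 6=b, 7=b, 8=a, 9=c, 10=a, 11=a. Each edge has distinct colors on its endpoints.

3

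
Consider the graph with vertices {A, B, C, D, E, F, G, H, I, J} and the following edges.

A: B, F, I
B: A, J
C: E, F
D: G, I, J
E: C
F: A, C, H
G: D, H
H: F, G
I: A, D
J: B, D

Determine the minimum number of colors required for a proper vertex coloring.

3

The cycle I-D-J-B-A-I has odd length 5, so it cannot be 2-colored; at least 3 colors are needed.
3 colors suffice: color red → {B, D, E, F}; color blue → {A, C, G, J}; color green → {H, I}. Every edge joins two different colors.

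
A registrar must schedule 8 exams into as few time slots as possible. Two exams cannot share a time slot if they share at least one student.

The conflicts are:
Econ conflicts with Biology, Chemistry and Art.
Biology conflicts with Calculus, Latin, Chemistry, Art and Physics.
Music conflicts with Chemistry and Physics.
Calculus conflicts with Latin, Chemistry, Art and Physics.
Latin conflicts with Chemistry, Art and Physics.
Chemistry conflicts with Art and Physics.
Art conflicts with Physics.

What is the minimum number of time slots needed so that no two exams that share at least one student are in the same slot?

Biology, Calculus, Latin, Chemistry, Art, Physics are mutually in conflict, so at least 6 time slots are needed.
6 time slots suffice: time slot 1 → {Chemistry}; time slot 2 → {Biology, Music}; time slot 3 → {Art}; time slot 4 → {Econ, Physics}; time slot 5 → {Latin}; time slot 6 → {Calculus}. No two conflicting exams share a time slot.

6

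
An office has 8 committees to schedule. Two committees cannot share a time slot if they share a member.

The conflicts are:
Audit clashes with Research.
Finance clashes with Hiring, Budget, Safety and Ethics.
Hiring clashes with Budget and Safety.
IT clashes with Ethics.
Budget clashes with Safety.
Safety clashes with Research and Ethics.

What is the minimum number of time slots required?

Finance, Hiring, Budget, Safety all conflict with each other, so at least 4 time slots are needed.
4 time slots suffice: time slot 1 → {Audit, IT, Safety}; time slot 2 → {Finance, Research}; time slot 3 → {Budget, Ethics}; time slot 4 → {Hiring}. Each listed conflict is separated.

4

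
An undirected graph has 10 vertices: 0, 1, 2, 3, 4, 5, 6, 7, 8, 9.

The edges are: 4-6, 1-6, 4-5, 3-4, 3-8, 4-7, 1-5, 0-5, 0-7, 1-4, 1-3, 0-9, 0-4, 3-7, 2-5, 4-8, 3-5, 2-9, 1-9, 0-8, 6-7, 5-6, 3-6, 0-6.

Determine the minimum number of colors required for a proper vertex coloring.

5

1, 3, 4, 5, 6 are pairwise adjacent (a clique of size 5), so at least 5 colors are needed.
5 colors suffice: 0=yellow, 1=purple, 2=blue, 3=yellow, 4=red, 5=green, 6=blue, 7=green, 8=blue, 9=red. No two adjacent vertices share a color.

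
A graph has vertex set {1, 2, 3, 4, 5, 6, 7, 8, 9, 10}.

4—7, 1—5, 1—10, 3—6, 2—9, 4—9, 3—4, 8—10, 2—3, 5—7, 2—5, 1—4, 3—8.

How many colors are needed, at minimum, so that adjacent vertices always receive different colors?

3

The cycle 3-4-7-5-2-3 has odd length 5, so it cannot be 2-colored; at least 3 colors are needed.
3 colors suffice: color red → {4, 5, 6, 8}; color blue → {1, 3, 7, 9}; color green → {2, 10}. Every edge joins two different colors.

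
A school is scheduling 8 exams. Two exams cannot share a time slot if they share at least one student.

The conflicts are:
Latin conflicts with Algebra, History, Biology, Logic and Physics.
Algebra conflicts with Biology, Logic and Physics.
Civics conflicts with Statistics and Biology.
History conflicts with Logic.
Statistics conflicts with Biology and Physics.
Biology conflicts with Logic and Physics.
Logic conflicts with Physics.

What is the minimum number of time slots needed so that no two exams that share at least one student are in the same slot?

Latin, Algebra, Biology, Logic, Physics pairwise conflict, so at least 5 time slots are needed.
A valid assignment using 5 time slots: Latin=4, Algebra=5, Civics=2, History=1, Statistics=3, Biology=1, Logic=3, Physics=2. Each listed conflict is separated.

5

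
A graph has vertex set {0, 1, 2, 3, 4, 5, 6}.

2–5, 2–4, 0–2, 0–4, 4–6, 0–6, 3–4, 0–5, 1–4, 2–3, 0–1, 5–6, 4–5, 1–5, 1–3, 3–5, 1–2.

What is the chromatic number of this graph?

5

1, 2, 3, 4, 5 are mutually adjacent (a clique of size 5), so at least 5 colors are needed.
A valid assignment using 5 colors: 0=yellow, 1=purple, 2=green, 3=yellow, 4=blue, 5=red, 6=green. Every edge joins two different colors.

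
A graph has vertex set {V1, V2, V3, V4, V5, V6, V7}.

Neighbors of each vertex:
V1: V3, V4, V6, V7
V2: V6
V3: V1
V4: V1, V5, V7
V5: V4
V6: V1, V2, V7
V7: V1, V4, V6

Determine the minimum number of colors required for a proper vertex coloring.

3

V1, V6, V7 are mutually adjacent, so at least 3 colors are needed.
3 colors suffice: color R → {V1, V2, V5}; color B → {V3, V7}; color G → {V4, V6}. Each edge has distinct colors on its endpoints.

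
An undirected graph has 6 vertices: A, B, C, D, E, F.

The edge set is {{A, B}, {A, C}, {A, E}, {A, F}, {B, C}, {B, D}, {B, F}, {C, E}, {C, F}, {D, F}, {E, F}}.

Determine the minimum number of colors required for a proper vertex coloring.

4

A, B, C, F are mutually adjacent (a clique of size 4), so at least 4 colors are needed.
4 colors suffice: color 1 → {F}; color 2 → {C, D}; color 3 → {A}; color 4 → {B, E}. Every edge joins two different colors.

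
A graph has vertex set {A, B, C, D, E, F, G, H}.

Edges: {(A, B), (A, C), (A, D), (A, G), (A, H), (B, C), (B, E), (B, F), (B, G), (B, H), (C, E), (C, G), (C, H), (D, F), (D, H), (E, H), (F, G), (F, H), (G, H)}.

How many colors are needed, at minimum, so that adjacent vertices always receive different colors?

5

A, B, C, G, H form a clique, so at least 5 colors are needed.
One proper 5-coloring: A=purple, B=blue, C=yellow, D=blue, E=green, F=yellow, G=green, H=red. No two adjacent vertices share a color.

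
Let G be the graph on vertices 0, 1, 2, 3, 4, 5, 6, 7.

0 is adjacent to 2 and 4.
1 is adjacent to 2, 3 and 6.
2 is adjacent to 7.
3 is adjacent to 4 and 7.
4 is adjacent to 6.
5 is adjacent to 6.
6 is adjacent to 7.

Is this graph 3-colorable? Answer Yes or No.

Yes

The chromatic number is 3. The cycle 1-3-4-0-2-1 has odd length 5, so it cannot be 2-colored; at least 3 colors are needed.
3 colors suffice: color a → {2, 3, 6}; color b → {1, 4, 5, 7}; color c → {0}.
That is already a proper 3-coloring.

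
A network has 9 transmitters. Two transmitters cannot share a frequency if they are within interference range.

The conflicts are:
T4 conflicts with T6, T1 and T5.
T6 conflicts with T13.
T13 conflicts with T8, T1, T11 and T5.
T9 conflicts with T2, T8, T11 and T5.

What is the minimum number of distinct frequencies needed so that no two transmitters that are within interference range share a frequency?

2

T9 and T2 conflict, so at least 2 frequencies are needed.
2 frequencies suffice: frequency 1 → {T4, T13, T9}; frequency 2 → {T6, T2, T8, T1, T11, T5}. Each listed conflict is separated.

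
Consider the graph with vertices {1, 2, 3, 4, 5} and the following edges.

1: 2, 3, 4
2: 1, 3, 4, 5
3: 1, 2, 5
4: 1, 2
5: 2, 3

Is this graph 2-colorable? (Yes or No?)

No

1, 2, 3 are pairwise adjacent, so at least 3 colors are needed.
So 2 colors are not enough.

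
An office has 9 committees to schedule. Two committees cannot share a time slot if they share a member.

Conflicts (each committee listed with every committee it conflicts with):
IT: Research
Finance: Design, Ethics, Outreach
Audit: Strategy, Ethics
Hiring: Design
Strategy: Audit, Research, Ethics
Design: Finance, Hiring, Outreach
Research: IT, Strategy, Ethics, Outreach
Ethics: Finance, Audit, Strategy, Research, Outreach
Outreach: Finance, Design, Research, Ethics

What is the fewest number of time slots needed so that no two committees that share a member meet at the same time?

Finance, Design, Outreach pairwise conflict, so at least 3 time slots are needed.
3 time slots suffice: time slot 1 → {IT, Design, Ethics}; time slot 2 → {Finance, Audit, Hiring, Research}; time slot 3 → {Strategy, Outreach}. Every pair that conflicts lands in different time slots.

3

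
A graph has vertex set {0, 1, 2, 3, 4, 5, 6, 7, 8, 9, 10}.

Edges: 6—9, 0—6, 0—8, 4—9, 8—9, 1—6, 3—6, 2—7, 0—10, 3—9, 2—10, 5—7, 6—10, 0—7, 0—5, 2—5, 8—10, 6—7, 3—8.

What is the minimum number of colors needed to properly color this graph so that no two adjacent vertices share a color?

0, 5, 7 are pairwise adjacent, so at least 3 colors are needed.
3 colors suffice: color red → {4, 5, 6, 8}; color blue → {0, 1, 2, 9}; color green → {3, 7, 10}. No two adjacent vertices share a color.

3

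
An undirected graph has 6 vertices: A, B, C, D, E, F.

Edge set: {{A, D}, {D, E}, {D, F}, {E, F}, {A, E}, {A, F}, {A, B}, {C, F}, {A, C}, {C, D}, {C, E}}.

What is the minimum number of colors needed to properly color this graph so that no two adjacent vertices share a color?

A, C, D, E, F are pairwise adjacent (a clique of size 5), so at least 5 colors are needed.
5 colors suffice: color 1 → {A}; color 2 → {B, E}; color 3 → {C}; color 4 → {F}; color 5 → {D}. No two adjacent vertices share a color.

5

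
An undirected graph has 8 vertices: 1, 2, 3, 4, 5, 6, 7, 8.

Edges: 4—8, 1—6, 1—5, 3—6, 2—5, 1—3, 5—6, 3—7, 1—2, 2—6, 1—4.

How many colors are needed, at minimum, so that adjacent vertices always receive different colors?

1, 2, 5, 6 form a clique, so at least 4 colors are needed.
4 colors suffice: color red → {1, 7, 8}; color blue → {4, 6}; color green → {3, 5}; color yellow → {2}. Each edge has distinct colors on its endpoints.

4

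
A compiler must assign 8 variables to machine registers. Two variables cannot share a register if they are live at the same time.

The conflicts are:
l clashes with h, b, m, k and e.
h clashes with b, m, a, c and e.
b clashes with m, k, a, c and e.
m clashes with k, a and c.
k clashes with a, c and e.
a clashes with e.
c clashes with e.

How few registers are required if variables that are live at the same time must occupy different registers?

4

l, b, m, k all conflict with each other, so at least 4 registers are needed.
4 registers suffice: register 1 → {b}; register 2 → {m, e}; register 3 → {h, k}; register 4 → {l, a, c}. No two conflicting variables share a register.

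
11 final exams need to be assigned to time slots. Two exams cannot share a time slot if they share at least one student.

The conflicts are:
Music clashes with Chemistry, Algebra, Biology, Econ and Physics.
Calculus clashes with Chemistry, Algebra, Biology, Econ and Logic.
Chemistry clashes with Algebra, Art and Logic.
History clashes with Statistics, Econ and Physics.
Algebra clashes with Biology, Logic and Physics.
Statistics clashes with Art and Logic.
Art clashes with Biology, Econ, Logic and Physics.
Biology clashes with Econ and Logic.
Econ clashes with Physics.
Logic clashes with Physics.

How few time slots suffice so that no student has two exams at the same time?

4

Calculus, Algebra, Biology, Logic are mutually in conflict, so at least 4 time slots are needed.
4 time slots suffice: time slot 1 → {Econ, Logic}; time slot 2 → {Chemistry, Statistics, Biology, Physics}; time slot 3 → {History, Algebra, Art}; time slot 4 → {Music, Calculus}. Every pair that conflicts lands in different time slots.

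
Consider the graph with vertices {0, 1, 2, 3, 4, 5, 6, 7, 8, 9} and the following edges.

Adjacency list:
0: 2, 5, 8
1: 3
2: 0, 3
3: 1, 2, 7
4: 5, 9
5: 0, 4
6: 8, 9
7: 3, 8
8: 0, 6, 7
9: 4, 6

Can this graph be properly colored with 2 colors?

The cycle 8-7-3-2-0-8 has odd length 5, so it cannot be 2-colored; at least 3 colors are needed.
So 2 colors are not enough.

No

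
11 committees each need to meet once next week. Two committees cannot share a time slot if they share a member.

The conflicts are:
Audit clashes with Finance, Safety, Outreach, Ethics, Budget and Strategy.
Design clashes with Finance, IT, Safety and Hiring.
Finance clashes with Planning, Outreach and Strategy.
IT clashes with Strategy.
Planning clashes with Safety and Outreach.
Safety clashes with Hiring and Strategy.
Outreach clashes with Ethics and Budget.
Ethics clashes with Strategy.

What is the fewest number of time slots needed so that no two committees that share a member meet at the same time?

3

Audit, Finance, Strategy pairwise conflict, so at least 3 time slots are needed.
A valid assignment using 3 time slots: Audit=1, Design=1, Finance=3, IT=3, Planning=1, Safety=3, Outreach=2, Hiring=2, Ethics=3, Budget=3, Strategy=2. Each listed conflict is separated.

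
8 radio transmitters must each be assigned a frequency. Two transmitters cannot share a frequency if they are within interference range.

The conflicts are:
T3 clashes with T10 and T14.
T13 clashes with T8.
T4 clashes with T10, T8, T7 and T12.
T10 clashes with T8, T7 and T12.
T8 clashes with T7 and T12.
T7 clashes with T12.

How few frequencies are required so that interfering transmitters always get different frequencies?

5

T4, T10, T8, T7, T12 all conflict with each other, so at least 5 frequencies are needed.
5 frequencies suffice: frequency 1 → {T13, T10, T14}; frequency 2 → {T3, T8}; frequency 3 → {T4}; frequency 4 → {T7}; frequency 5 → {T12}. Every pair that conflicts lands in different frequencies.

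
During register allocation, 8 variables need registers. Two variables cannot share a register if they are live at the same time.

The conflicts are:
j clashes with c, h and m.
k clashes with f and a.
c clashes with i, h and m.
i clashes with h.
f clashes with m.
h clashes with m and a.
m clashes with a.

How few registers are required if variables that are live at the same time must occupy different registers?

4

j, c, h, m pairwise conflict, so at least 4 registers are needed.
4 registers suffice: register 1 → {k, h}; register 2 → {i, m}; register 3 → {c, f, a}; register 4 → {j}. Every pair that conflicts lands in different registers.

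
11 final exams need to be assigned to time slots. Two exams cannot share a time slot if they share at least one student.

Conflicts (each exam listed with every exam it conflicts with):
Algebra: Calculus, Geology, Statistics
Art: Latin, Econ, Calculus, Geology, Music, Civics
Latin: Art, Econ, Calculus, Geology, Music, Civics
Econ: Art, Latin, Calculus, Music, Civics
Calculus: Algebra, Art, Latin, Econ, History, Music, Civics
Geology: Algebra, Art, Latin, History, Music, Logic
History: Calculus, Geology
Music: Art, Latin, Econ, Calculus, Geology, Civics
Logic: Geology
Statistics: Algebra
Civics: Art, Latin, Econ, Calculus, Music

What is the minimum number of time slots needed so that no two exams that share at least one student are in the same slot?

6

Art, Latin, Econ, Calculus, Music, Civics are mutually in conflict, so at least 6 time slots are needed.
6 time slots suffice: Algebra=2, Art=4, Latin=2, Econ=5, Calculus=1, Geology=1, History=2, Music=3, Logic=2, Statistics=1, Civics=6. Every pair that conflicts lands in different time slots.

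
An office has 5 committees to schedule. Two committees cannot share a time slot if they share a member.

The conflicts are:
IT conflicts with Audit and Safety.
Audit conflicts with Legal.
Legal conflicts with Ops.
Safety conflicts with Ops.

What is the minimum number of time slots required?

The cycle Audit-Legal-Ops-Safety-IT-Audit has odd length 5, so it cannot be 2-colored; at least 3 time slots are needed.
3 time slots suffice: time slot 1 → {Audit, Ops}; time slot 2 → {IT, Legal}; time slot 3 → {Safety}. No two conflicting committees share a time slot.

3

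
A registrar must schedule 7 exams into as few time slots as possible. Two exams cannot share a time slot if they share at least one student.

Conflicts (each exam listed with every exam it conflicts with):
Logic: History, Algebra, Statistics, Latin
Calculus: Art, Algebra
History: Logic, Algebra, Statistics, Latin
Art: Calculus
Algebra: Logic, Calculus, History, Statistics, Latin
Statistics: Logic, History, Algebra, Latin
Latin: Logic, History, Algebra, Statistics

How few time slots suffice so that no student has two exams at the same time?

5

Logic, History, Algebra, Statistics, Latin all conflict with each other, so at least 5 time slots are needed.
5 time slots suffice: time slot 1 → {Art, Algebra}; time slot 2 → {Calculus, History}; time slot 3 → {Latin}; time slot 4 → {Logic}; time slot 5 → {Statistics}. No two conflicting exams share a time slot.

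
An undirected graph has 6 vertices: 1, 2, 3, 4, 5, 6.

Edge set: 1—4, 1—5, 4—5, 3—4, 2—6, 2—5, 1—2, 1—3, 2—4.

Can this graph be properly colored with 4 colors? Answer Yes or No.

The chromatic number is 4. 1, 2, 4, 5 form a clique, so at least 4 colors are needed.
4 colors suffice: color a → {2, 3}; color b → {4, 6}; color c → {1}; color d → {5}.
That is already a proper 4-coloring.

Yes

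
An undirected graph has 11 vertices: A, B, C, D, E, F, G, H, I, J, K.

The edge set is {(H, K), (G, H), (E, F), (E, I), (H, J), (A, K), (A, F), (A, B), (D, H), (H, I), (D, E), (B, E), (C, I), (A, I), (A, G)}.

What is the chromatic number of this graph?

A and G are adjacent, so at least 2 colors are needed.
2 colors suffice: color red → {A, C, E, H}; color blue → {B, D, F, G, I, J, K}. Every edge joins two different colors.

2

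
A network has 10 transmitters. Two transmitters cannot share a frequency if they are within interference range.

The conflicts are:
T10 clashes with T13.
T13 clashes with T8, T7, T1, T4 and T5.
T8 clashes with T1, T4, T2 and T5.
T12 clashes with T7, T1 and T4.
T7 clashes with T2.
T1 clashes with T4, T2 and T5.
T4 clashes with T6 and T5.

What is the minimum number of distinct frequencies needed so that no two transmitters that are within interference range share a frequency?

T13, T8, T1, T4, T5 pairwise conflict, so at least 5 frequencies are needed.
A valid assignment using 5 frequencies: T10=1, T13=3, T8=4, T12=3, T7=1, T1=1, T4=2, T6=1, T2=2, T5=5. Each listed conflict is separated.

5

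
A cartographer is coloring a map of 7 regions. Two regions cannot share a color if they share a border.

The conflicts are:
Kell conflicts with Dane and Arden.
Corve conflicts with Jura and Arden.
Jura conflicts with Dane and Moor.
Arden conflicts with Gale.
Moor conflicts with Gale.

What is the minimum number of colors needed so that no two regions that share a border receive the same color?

3

The cycle Dane-Jura-Corve-Arden-Kell-Dane has odd length 5, so it cannot be 2-colored; at least 3 colors are needed.
3 colors suffice: color 1 → {Jura, Arden}; color 2 → {Kell, Corve, Gale}; color 3 → {Dane, Moor}. No two conflicting regions share a color.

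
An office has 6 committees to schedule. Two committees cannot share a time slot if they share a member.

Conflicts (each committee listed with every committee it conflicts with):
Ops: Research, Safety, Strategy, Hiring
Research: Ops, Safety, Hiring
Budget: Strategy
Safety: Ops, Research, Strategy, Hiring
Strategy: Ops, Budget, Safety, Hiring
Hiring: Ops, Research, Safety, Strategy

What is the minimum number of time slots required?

4

Ops, Safety, Strategy, Hiring are mutually in conflict, so at least 4 time slots are needed.
A valid assignment using 4 time slots: Ops=3, Research=1, Budget=2, Safety=2, Strategy=1, Hiring=4. No two conflicting committees share a time slot.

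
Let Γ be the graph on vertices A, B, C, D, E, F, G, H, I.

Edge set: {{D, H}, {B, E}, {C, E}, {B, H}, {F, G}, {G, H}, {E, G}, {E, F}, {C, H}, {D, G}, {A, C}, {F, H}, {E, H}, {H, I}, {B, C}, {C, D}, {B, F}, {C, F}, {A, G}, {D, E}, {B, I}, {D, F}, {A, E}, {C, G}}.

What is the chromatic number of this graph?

C, D, E, F, G, H are mutually adjacent (a clique of size 6), so at least 6 colors are needed.
6 colors suffice: color 1 → {C, I}; color 2 → {A, H}; color 3 → {E}; color 4 → {B, G}; color 5 → {F}; color 6 → {D}. Every edge joins two different colors.

6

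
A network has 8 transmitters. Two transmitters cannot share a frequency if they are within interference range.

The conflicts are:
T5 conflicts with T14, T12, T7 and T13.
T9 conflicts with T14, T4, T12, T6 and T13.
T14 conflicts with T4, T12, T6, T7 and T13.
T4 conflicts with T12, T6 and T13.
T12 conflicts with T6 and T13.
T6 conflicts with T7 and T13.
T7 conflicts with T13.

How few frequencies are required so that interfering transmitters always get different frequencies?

T9, T14, T4, T12, T6, T13 all conflict with each other, so at least 6 frequencies are needed.
6 frequencies suffice: frequency 1 → {T13}; frequency 2 → {T14}; frequency 3 → {T12, T7}; frequency 4 → {T5, T6}; frequency 5 → {T4}; frequency 6 → {T9}. No two conflicting transmitters share a frequency.

6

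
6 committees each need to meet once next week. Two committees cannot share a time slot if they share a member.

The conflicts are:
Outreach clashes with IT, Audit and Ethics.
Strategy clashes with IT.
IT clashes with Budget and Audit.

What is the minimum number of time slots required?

Outreach, IT, Audit pairwise conflict, so at least 3 time slots are needed.
Using 3 time slots: Outreach=2, Strategy=2, IT=1, Budget=2, Audit=3, Ethics=1. Each listed conflict is separated.

3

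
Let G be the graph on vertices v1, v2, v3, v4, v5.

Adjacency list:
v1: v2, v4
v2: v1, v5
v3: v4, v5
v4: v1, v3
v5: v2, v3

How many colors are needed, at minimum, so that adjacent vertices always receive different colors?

3

The cycle v3-v5-v2-v1-v4-v3 has odd length 5, so it cannot be 2-colored; at least 3 colors are needed.
3 colors suffice: color red → {v2, v3}; color blue → {v4, v5}; color green → {v1}. No two adjacent vertices share a color.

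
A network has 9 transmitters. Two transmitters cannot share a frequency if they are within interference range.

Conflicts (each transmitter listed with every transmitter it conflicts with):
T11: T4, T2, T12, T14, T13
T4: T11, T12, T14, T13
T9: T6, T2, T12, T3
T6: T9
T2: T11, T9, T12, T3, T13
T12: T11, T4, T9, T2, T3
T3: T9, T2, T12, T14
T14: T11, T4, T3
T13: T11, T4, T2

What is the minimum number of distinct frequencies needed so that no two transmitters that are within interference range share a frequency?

4

T9, T2, T12, T3 pairwise conflict, so at least 4 frequencies are needed.
Using 4 frequencies: T11=2, T4=3, T9=2, T6=1, T2=3, T12=1, T3=4, T14=1, T13=1. No two conflicting transmitters share a frequency.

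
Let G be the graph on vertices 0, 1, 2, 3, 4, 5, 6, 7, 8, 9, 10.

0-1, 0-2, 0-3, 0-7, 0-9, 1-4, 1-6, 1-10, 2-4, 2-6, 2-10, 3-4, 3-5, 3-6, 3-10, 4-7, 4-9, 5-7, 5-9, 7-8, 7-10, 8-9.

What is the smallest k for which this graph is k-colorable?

4 and 9 are adjacent, so at least 2 colors are needed.
2 colors suffice: color a → {1, 2, 3, 7, 9}; color b → {0, 4, 5, 6, 8, 10}. Every edge joins two different colors.

2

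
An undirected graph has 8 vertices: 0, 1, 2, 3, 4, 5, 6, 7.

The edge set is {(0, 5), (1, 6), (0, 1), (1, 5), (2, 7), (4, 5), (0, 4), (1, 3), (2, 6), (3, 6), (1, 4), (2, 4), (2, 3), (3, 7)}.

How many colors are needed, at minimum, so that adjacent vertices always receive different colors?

0, 1, 4, 5 form a clique, so at least 4 colors are needed.
4 colors suffice: color a → {1, 2}; color b → {3, 4}; color c → {5, 6, 7}; color d → {0}. No two adjacent vertices share a color.

4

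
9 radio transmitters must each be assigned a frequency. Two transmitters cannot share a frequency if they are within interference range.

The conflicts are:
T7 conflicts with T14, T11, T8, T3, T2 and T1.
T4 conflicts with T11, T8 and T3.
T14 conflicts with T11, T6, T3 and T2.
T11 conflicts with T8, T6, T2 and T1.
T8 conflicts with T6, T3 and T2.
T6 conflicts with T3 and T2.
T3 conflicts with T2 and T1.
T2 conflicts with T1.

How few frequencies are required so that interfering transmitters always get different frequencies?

T7, T11, T8, T2 are mutually in conflict, so at least 4 frequencies are needed.
4 frequencies suffice: frequency 1 → {T11, T3}; frequency 2 → {T4, T2}; frequency 3 → {T7, T6}; frequency 4 → {T14, T8, T1}. No two conflicting transmitters share a frequency.

4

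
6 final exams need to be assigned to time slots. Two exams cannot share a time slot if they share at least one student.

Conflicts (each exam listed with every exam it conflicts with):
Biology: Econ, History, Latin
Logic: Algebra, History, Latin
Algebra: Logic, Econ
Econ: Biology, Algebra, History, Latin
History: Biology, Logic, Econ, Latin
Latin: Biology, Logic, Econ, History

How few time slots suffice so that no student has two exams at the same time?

Biology, Econ, History, Latin all conflict with each other, so at least 4 time slots are needed.
Using 4 time slots: Biology=4, Logic=3, Algebra=1, Econ=3, History=1, Latin=2. Every pair that conflicts lands in different time slots.

4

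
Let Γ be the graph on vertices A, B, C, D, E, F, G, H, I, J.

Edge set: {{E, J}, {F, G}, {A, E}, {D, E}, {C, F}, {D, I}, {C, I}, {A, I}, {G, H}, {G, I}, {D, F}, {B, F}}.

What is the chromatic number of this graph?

2

C and I are adjacent, so at least 2 colors are needed.
2 colors suffice: color 1 → {E, F, H, I}; color 2 → {A, B, C, D, G, J}. No two adjacent vertices share a color.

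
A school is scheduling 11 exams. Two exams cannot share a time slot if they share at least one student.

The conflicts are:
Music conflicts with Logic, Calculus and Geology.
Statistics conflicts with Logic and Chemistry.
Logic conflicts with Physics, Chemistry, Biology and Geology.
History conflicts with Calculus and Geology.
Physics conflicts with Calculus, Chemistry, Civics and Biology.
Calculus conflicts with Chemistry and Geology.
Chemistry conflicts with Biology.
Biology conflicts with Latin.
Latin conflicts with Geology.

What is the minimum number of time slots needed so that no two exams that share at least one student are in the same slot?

Logic, Physics, Chemistry, Biology are mutually in conflict, so at least 4 time slots are needed.
Using 4 time slots: Music=3, Statistics=2, Logic=1, History=3, Physics=2, Calculus=1, Chemistry=3, Civics=1, Biology=4, Latin=1, Geology=2. Every pair that conflicts lands in different time slots.

4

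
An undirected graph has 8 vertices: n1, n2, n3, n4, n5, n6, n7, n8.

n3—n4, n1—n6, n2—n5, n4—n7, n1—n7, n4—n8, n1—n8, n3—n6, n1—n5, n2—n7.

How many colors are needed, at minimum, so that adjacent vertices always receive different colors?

The cycle n3-n4-n7-n1-n6-n3 has odd length 5, so it cannot be 2-colored; at least 3 colors are needed.
A valid assignment using 3 colors: n1=1, n2=1, n3=3, n4=1, n5=2, n6=2, n7=2, n8=2. Every edge joins two different colors.

3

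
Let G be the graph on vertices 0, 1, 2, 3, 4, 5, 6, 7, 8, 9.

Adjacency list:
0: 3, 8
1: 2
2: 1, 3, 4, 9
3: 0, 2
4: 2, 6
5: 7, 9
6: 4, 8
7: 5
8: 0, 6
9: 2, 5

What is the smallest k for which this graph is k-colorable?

2

2 and 3 are adjacent, so at least 2 colors are needed.
2 colors suffice: color red → {0, 2, 5, 6}; color blue → {1, 3, 4, 7, 8, 9}. Every edge joins two different colors.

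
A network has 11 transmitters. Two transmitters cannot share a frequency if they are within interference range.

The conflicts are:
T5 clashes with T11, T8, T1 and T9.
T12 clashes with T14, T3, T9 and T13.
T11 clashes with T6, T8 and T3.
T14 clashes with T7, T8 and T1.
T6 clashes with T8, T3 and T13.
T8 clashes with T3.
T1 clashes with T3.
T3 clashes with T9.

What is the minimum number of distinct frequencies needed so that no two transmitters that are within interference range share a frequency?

T11, T6, T8, T3 all conflict with each other, so at least 4 frequencies are needed.
4 frequencies suffice: T5=1, T12=2, T11=4, T14=1, T7=2, T6=3, T8=2, T1=2, T3=1, T9=3, T13=1. Each listed conflict is separated.

4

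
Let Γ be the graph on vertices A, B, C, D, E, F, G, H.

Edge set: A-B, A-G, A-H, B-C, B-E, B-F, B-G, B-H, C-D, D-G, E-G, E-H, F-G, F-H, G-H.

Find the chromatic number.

4

B, E, G, H form a clique, so at least 4 colors are needed.
A valid assignment using 4 colors: A=4, B=1, C=2, D=1, E=4, F=4, G=2, H=3. Every edge joins two different colors.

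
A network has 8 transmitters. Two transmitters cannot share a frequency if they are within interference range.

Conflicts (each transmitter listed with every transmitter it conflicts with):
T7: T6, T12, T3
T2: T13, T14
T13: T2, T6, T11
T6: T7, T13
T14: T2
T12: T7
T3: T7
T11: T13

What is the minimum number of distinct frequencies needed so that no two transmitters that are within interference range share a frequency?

2

T7 and T3 conflict, so at least 2 frequencies are needed.
A valid assignment using 2 frequencies: T7=1, T2=2, T13=1, T6=2, T14=1, T12=2, T3=2, T11=2. Every pair that conflicts lands in different frequencies.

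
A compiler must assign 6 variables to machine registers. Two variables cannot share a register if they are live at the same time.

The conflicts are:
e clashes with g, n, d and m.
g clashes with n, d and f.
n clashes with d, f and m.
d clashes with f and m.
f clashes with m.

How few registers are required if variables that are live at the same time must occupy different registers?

4

e, g, n, d pairwise conflict, so at least 4 registers are needed.
4 registers suffice: register 1 → {d}; register 2 → {n}; register 3 → {e, f}; register 4 → {g, m}. Each listed conflict is separated.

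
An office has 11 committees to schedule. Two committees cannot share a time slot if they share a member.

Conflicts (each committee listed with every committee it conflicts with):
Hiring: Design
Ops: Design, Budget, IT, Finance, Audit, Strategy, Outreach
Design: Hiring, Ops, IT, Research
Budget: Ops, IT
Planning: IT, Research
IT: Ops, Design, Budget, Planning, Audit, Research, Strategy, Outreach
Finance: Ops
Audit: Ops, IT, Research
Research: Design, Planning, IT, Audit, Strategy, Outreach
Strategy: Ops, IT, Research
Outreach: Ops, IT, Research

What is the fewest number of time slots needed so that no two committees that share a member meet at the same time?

Ops, IT, Outreach all conflict with each other, so at least 3 time slots are needed.
A valid assignment using 3 time slots: Hiring=1, Ops=2, Design=3, Budget=3, Planning=3, IT=1, Finance=1, Audit=3, Research=2, Strategy=3, Outreach=3. Each listed conflict is separated.

3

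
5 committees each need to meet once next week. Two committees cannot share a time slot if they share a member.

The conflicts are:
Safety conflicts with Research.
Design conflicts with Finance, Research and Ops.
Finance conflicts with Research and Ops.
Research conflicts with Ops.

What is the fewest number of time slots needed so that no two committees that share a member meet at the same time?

4

Design, Finance, Research, Ops all conflict with each other, so at least 4 time slots are needed.
Using 4 time slots: Safety=2, Design=3, Finance=4, Research=1, Ops=2. Every pair that conflicts lands in different time slots.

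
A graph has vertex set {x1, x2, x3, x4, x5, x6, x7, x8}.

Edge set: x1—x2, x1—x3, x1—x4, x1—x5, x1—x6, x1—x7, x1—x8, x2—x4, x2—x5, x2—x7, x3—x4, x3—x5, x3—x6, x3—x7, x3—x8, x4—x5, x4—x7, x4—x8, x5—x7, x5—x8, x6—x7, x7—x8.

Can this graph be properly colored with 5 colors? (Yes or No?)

No

x1, x3, x4, x5, x7, x8 form a clique, so at least 6 colors are needed.
So 5 colors are not enough.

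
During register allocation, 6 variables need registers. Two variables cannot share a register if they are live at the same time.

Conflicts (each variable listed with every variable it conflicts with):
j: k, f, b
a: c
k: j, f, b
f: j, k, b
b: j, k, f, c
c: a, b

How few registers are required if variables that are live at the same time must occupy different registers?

4

j, k, f, b are mutually in conflict, so at least 4 registers are needed.
A valid assignment using 4 registers: j=3, a=1, k=2, f=4, b=1, c=2. Every pair that conflicts lands in different registers.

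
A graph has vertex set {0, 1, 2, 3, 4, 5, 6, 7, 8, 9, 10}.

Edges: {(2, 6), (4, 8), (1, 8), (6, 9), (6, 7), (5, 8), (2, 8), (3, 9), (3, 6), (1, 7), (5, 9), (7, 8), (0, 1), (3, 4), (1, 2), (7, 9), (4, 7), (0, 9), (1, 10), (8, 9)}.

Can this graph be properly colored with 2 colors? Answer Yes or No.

No

6, 7, 9 form a triangle, so at least 3 colors are needed.
So 2 colors are not enough.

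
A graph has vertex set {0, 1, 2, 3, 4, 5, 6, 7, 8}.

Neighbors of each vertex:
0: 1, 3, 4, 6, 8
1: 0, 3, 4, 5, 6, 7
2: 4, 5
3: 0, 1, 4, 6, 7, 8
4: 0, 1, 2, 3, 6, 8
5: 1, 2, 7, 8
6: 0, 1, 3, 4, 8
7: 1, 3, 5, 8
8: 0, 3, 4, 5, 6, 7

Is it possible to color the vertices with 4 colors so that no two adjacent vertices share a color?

0, 1, 3, 4, 6 form a clique, so at least 5 colors are needed.
So 4 colors are not enough.

No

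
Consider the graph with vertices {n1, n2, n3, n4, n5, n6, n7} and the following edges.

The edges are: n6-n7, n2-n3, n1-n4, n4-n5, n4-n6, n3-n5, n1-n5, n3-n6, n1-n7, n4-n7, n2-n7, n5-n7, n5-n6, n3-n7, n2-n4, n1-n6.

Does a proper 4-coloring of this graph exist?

n1, n4, n5, n6, n7 are pairwise adjacent (a clique of size 5), so at least 5 colors are needed.
So 4 colors are not enough.

No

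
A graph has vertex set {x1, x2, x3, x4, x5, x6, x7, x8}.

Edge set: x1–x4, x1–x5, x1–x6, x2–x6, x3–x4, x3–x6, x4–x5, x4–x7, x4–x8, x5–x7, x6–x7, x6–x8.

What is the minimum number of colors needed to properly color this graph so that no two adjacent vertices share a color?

3

x1, x4, x5 are mutually adjacent, so at least 3 colors are needed.
3 colors suffice: color R → {x4, x6}; color B → {x1, x2, x3, x7, x8}; color G → {x5}. Every edge joins two different colors.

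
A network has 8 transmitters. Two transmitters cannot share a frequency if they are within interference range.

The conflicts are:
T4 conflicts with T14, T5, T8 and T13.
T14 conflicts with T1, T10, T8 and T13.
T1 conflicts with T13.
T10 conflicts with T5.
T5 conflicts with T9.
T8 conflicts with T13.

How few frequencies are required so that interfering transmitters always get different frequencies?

T4, T14, T8, T13 are mutually in conflict, so at least 4 frequencies are needed.
4 frequencies suffice: frequency 1 → {T14, T5}; frequency 2 → {T10, T9, T13}; frequency 3 → {T4, T1}; frequency 4 → {T8}. Each listed conflict is separated.

4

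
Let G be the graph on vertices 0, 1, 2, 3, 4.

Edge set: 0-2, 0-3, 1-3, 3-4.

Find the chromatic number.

0 and 2 are adjacent, so at least 2 colors are needed.
2 colors suffice: color a → {2, 3}; color b → {0, 1, 4}. Each edge has distinct colors on its endpoints.

2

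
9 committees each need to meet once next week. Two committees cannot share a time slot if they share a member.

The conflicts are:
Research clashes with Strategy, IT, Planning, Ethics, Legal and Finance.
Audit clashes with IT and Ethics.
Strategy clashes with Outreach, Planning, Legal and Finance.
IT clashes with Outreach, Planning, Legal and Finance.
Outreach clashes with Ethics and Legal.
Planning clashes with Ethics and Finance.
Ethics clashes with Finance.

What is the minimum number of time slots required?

Research, Strategy, Planning, Finance pairwise conflict, so at least 4 time slots are needed.
4 time slots suffice: time slot 1 → {Research, Audit, Outreach}; time slot 2 → {Strategy, IT, Ethics}; time slot 3 → {Legal, Finance}; time slot 4 → {Planning}. Every pair that conflicts lands in different time slots.

4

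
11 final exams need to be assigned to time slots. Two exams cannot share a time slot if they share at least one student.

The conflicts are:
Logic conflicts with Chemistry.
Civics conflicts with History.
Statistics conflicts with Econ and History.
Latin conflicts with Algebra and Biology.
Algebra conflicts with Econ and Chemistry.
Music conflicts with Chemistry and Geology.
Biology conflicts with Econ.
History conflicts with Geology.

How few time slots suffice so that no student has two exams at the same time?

The cycle History-Geology-Music-Chemistry-Algebra-Econ-Statistics-History has odd length 7, so it cannot be 2-colored; at least 3 time slots are needed.
3 time slots suffice: time slot 1 → {Latin, Econ, History, Chemistry}; time slot 2 → {Logic, Civics, Statistics, Algebra, Music, Biology}; time slot 3 → {Geology}. Each listed conflict is separated.

3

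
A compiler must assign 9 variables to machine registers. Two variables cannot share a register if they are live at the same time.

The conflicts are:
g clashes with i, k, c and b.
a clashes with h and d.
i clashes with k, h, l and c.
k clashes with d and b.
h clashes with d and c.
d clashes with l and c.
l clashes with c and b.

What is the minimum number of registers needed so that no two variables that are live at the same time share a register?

3

g, i, c pairwise conflict, so at least 3 registers are needed.
3 registers suffice: g=3, a=2, i=1, k=2, h=3, d=1, l=3, c=2, b=1. Each listed conflict is separated.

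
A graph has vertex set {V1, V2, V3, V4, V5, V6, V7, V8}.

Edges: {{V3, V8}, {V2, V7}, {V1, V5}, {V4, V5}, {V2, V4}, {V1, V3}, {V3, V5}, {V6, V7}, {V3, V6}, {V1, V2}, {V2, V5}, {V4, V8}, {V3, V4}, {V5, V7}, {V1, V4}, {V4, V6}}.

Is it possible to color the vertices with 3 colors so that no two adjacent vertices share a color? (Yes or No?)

No

V1, V3, V4, V5 are mutually adjacent (a clique of size 4), so at least 4 colors are needed.
So 3 colors are not enough.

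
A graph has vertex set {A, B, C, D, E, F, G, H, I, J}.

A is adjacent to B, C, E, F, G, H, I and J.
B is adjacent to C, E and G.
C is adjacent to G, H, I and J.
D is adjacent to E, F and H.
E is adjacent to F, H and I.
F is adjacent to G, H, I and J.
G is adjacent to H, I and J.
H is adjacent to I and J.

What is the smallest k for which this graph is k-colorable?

A, C, G, H, I are pairwise adjacent (a clique of size 5), so at least 5 colors are needed.
A valid assignment using 5 colors: A=1, B=2, C=3, D=1, E=4, F=3, G=4, H=2, I=5, J=5. Every edge joins two different colors.

5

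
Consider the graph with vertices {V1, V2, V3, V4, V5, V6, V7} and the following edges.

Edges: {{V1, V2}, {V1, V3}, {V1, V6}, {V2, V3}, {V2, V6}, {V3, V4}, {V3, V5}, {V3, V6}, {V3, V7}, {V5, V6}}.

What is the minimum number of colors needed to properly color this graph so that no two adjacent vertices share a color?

V1, V2, V3, V6 form a clique, so at least 4 colors are needed.
4 colors suffice: color 1 → {V3}; color 2 → {V4, V6, V7}; color 3 → {V2, V5}; color 4 → {V1}. Each edge has distinct colors on its endpoints.

4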